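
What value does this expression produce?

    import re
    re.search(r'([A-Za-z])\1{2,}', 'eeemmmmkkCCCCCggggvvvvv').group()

'eee'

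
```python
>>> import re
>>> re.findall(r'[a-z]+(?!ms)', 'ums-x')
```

['ums', 'x']

`(?!…)`/`(?<!…)` only lets a position through if the neighbouring text does NOT match; no characters are consumed.
Walking the string: at [0:3] → 'ums'; at [4:5] → 'x'.
With no groups in the pattern, `findall` gives back each whole match — 2 here.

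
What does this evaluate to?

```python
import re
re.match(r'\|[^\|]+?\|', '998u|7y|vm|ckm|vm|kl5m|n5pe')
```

None

`re.match` won't scan ahead — the pattern has to work from the very first character.
Here position 0 doesn't satisfy it, so the call returns None.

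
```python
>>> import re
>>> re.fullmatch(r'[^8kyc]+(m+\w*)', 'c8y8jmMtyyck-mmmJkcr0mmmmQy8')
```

Pattern: one or more of any character except [8kyc]; then one or more of a literal 'm', then zero or more of a word character (captured).
`re.fullmatch` requires the pattern to consume the entire string.
Here there's no way to consume every character, so the call returns None.

None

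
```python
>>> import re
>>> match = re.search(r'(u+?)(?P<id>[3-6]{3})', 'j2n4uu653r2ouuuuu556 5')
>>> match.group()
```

'uu653'

The pattern matches one or more of a literal 'u' (lazy) (captured); then exactly 3 of a character in [3-6] (captured as 'id').
`search` walks the string left to right and returns the first match it finds.
The match spans [4:9] → 'uu653'.
Captured: group 1 = 'uu', group 2 = '653'.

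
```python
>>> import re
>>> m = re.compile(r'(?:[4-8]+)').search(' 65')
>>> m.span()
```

(1, 3)

The pattern matches one or more of a character in [4-8] (non-capturing group).
The match spans [1:3] → '65'.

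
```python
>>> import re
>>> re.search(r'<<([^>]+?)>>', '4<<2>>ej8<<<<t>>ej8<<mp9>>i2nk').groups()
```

The match spans [1:6] → '<<2>>'.
Captured: group 1 = '2'.

('2',)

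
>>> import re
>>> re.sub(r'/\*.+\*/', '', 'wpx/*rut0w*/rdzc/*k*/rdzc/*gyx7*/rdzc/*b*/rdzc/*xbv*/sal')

'wpxsal'

Matches: at [3:53] → '/*rut0w*/rdzc/*k*/rdzc/*gyx7*/rdzc/*b*/rdzc/*xbv*/'.
Each match is replaced by ''.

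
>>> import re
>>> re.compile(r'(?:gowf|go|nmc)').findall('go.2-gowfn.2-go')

['go', 'gowf', 'go']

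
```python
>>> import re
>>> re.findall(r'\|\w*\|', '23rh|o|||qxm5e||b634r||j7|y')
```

['|o|', '||', '||', '||']

Matches: at [4:7] → '|o|'; at [7:9] → '||'; at [14:16] → '||'; at [21:23] → '||'.
Since nothing is captured, `findall` lists the 4 matched substrings directly.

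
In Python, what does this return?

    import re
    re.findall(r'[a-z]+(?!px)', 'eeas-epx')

['eeas', 'epx']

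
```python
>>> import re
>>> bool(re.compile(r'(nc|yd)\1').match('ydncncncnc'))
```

False

The backreference `\1` re-matches whatever the first group consumed, character for character.
`re.match` won't scan ahead — the pattern has to work from the very first character.
Here the pattern fails at index 0, so the call returns None, and `bool(None)` is False.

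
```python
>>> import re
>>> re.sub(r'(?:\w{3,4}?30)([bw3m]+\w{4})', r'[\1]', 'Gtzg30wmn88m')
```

'[wmn88m]'

The pattern matches 3 to 4 of a word character (lazy), then the literal '30' (non-capturing group); then one or more of one of [bw3m], then exactly 4 of a word character (captured).
Matches: at [0:12] → 'Gtzg30wmn88m'.
The replacement refers to a captured group, so each match is rewritten using its own captured text.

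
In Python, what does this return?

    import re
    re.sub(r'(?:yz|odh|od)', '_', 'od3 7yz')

Matches: at [0:2] → 'od'; at [5:7] → 'yz'.
Each match is replaced by '_'.

'_3 7_'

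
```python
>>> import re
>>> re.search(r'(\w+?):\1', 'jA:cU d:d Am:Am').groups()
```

('d',)

A backreference is literal: `\1` must see the identical characters the first group matched.
Unlike `match`, `search` isn't anchored — it looks for the pattern anywhere in the string.
The match spans [6:9] → 'd:d'.
Captured: group 1 = 'd'.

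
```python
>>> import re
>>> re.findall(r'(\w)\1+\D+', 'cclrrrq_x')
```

`\1` has to match the exact text group 1 already captured.
Walking the string: at [0:9] match 'cclrrrq_x', group 1 = 'c'.
Because there's exactly one group, `findall` drops the full match and keeps group 1 from the one hit.

['c']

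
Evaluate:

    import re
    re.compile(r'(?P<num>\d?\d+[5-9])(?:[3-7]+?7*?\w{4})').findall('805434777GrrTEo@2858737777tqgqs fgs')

Pattern: optionally a digit, then one or more of a digit, then a character in [5-9] (captured as 'num'); then one or more of a character in [3-7] (lazy), then zero or more of a literal '7' (lazy), then exactly 4 of a word character (non-capturing group).
Scanning left to right: at [0:13] match '805434777GrrT', group 1 = '80543477'; at [16:30] match '2858737777tqgq', group 1 = '285873777'.
With a single group, `findall` returns only what that group captured — 2 items.

['80543477', '285873777']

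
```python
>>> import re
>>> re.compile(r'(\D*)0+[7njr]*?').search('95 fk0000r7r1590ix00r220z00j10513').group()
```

Pattern: zero or more of a non-digit (captured); then one or more of the literal '0', then zero or more of one of [7njr] (lazy).
Lazy quantifiers expand one character at a time until the remainder of the pattern can match.
`re.search` scans for the first position where the pattern succeeds.
The match spans [2:9] → ' fk0000'.
Captured: group 1 = ' fk'.

' fk0000'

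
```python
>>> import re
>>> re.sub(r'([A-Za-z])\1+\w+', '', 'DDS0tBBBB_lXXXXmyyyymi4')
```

''

`\1` has to match the exact text group 1 already captured.
Matches: at [0:23] → 'DDS0tBBBB_lXXXXmyyyymi4'.
Each match is replaced by ''.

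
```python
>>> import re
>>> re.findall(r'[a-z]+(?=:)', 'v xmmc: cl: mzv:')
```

['xmmc', 'cl', 'mzv']

The positive lookaround only admits positions where the adjacent text matches; those characters stay outside the span.
Matches: at [2:6] → 'xmmc'; at [8:10] → 'cl'; at [12:15] → 'mzv'.
`findall` yields the raw match text (3 of them) because the pattern has no groups.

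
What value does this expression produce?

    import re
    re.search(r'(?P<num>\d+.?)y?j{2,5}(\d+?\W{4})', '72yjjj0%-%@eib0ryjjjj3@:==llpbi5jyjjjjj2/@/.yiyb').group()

'72yjjj0%-%@'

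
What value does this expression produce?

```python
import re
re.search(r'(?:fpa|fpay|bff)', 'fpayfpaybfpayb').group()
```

Alternation tries branches left to right and keeps the first one that lets the overall match succeed at that position.
`search` walks the string left to right and returns the first match it finds.
The match spans [0:3] → 'fpa'.

'fpa'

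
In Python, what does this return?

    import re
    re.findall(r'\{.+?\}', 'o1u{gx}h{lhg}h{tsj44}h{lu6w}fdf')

Lazy quantifiers expand one character at a time until the remainder of the pattern can match.
Walking the string: at [3:7] → '{gx}'; at [8:13] → '{lhg}'; at [14:21] → '{tsj44}'; at [22:28] → '{lu6w}'.
No capturing groups, so `findall` returns the 4 full match strings.

['{gx}', '{lhg}', '{tsj44}', '{lu6w}']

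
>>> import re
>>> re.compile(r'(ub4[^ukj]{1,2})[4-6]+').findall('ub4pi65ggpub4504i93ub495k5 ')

['ub4pi', 'ub450', 'ub49']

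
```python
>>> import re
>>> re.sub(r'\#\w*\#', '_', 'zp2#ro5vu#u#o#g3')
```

Matches: at [3:10] → '#ro5vu#'; at [11:14] → '#o#'.
`sub` substitutes '_' at each match site.

'zp2_u_g3'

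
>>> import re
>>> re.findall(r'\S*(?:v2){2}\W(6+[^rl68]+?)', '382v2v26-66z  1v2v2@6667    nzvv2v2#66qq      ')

['6667', '66q']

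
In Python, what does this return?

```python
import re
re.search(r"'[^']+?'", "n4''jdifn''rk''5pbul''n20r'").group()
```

The match spans [3:10] → "'jdifn'".

"'jdifn'"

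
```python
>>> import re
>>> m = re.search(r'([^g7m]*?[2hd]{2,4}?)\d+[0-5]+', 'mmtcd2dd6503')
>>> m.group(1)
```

'tcd2dd'

The match spans [2:12] → 'tcd2dd6503'.
Captured: group 1 = 'tcd2dd'.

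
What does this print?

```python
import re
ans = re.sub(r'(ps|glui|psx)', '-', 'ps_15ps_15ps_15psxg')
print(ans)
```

-_15-_15-_15-xg

`|` is ordered: at each position the engine commits to the first alternative that works.
Matches: at [0:2] → 'ps'; at [5:7] → 'ps'; at [10:12] → 'ps'; at [15:17] → 'ps'.
Every occurrence is swapped for '-'.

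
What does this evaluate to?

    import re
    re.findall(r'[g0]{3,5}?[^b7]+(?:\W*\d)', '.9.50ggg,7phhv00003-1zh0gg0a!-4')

['0ggg,7', '00003-1zh0gg0a!-4']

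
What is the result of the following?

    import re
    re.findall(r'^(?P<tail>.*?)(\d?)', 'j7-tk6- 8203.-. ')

2 groups means each result is a tuple of 2 captured strings — 2 here.

[('', ''), ('j', '7')]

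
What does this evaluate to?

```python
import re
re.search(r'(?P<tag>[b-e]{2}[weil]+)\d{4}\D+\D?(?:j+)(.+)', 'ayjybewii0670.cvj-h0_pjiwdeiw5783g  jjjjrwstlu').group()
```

The match spans [4:46] → 'bewii0670.cvj-h0_pjiwdeiw5783g  jjjjrwstlu'.

'bewii0670.cvj-h0_pjiwdeiw5783g  jjjjrwstlu'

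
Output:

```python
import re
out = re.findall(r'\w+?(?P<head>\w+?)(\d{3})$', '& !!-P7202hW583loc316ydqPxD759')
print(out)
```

This matches one or more of a word character (lazy); then one or more of a word character (lazy) (captured as 'head'); then exactly 3 of a digit (captured); then anchored at the end.
A `+?`/`*?`/`{m,n}?` starts at its minimum and grows only as far as needed for what follows to match.
Walking the string: at [5:30] match 'P7202hW583loc316ydqPxD759', groups = ('7202hW583loc316ydqPxD', '759').
With 2 capturing groups, `findall` returns a 2-tuple per match.

[('7202hW583loc316ydqPxD', '759')]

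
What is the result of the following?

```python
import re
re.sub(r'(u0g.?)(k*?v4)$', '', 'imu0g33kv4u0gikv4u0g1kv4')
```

`sub` substitutes '' at each match site.

'imu0g33kv4u0gikv4'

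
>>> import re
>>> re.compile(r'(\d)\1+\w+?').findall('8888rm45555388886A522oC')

['8', '5', '8', '2']

The backreference `\1` re-matches whatever the first group consumed, character for character.
Matches: at [0:5] match '8888r', group 1 = '8'; at [7:12] match '55553', group 1 = '5'; at [12:17] match '88886', group 1 = '8'; at [19:22] match '22o', group 1 = '2'.
Because there's exactly one group, `findall` drops the full match and keeps group 1 from each hit.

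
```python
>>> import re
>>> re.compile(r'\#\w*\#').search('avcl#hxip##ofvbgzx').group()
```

'#hxip#'

The match spans [4:10] → '#hxip#'.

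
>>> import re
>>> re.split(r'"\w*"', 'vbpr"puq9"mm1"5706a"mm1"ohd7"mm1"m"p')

Matches to split on: at [4:10] → '"puq9"'; at [13:20] → '"5706a"'; at [23:29] → '"ohd7"'; at [32:35] → '"m"'.
Each match becomes a cut point; 5 segments remain.

['vbpr', 'mm1', 'mm1', 'mm1', 'p']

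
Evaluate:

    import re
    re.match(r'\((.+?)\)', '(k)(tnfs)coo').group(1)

`re.match` won't scan ahead — the pattern has to work from the very first character.
The match spans [0:3] → '(k)'.
Captured: group 1 = 'k'.

'k'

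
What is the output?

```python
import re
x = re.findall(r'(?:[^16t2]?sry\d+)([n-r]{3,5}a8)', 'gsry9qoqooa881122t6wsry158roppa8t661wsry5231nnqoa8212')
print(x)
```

['qoqooa8', 'roppa8', 'nnqoa8']

This matches optionally any character except [16t2], then the literal 'sry', then one or more of a digit (non-capturing group); then 3 to 5 of a character in [n-r], then the literal 'a8' (captured).
Because there's exactly one group, `findall` drops the full match and keeps group 1 from each hit.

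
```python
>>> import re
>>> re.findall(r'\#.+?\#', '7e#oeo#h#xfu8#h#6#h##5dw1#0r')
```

Lazy quantifiers expand one character at a time until the remainder of the pattern can match.
Scanning left to right: at [2:7] → '#oeo#'; at [8:14] → '#xfu8#'; at [15:18] → '#6#'; at [19:26] → '##5dw1#'.
With no groups in the pattern, `findall` gives back each whole match — 4 here.

['#oeo#', '#xfu8#', '#6#', '##5dw1#']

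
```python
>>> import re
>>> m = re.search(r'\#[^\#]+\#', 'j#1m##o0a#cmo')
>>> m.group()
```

Unlike `match`, `search` isn't anchored — it looks for the pattern anywhere in the string.
The match spans [1:5] → '#1m#'.

'#1m#'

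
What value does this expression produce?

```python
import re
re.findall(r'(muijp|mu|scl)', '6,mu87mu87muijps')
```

['mu', 'mu', 'muijp']

Alternation tries branches left to right and keeps the first one that lets the overall match succeed at that position.
Matches: at [2:4] match 'mu', group 1 = 'mu'; at [6:8] match 'mu', group 1 = 'mu'; at [10:15] match 'muijp', group 1 = 'muijp'.
With a single group, `findall` returns only what that group captured — 3 items.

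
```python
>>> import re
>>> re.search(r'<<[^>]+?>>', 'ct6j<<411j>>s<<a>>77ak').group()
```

`re.search` scans for the first position where the pattern succeeds.
The match spans [4:12] → '<<411j>>'.

'<<411j>>'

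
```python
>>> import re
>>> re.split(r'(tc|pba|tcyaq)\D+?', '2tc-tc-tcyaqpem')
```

The regex engine tests alternatives in the order written; an earlier branch that matches wins even if a later one would match more.
The group in the pattern means `split` returns the separators' captures alongside the pieces.

['2', 'tc', '', 'tc', '', 'tc', 'aqpem']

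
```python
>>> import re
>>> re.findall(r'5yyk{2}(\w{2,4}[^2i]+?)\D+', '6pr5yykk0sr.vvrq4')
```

The pattern matches the literal '5yy', then exactly 2 of a literal 'k'; then 2 to 4 of a word character, then one or more of any character except [2i] (lazy) (captured); then one or more of a non-digit.
A non-greedy quantifier consumes as few characters as it can — just enough that the remainder of the pattern still matches from where it stops; whatever follows it matches normally.
Walking the string: at [3:16] match '5yykk0sr.vvrq', group 1 = '0sr.'.
One capturing group, so `findall` returns just the captured substring from the one match — 1 in all.

['0sr.']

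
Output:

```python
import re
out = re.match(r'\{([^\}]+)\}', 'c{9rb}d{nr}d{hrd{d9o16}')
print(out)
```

None

With `match`, the pattern is implicitly anchored at the beginning.
Here the string doesn't start with a match, so the call returns None.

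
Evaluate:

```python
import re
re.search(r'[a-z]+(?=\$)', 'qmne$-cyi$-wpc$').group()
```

'qmne'

The lookaround is zero-width — it requires the adjacent text to match without consuming it, so the asserted text isn't part of the match.
The match spans [0:4] → 'qmne'.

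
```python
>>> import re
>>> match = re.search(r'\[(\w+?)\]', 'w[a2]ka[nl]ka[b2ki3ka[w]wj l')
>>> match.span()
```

The match spans [1:5] → '[a2]'.

(1, 5)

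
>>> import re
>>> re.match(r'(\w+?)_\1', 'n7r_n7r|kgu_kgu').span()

(0, 7)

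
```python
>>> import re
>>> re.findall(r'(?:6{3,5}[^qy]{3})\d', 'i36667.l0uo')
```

`findall` yields the raw match text (1 of them) because the pattern has no groups.

['6667.l0']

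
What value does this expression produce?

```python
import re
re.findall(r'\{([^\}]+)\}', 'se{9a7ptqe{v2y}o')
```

With a single group, `findall` returns only what that group captured — 1 item.

['9a7ptqe{v2y']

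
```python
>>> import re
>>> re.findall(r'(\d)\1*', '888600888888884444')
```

['8', '6', '0', '8', '4']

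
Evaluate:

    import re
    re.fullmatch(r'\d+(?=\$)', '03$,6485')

For `fullmatch`, every character of the input must be accounted for by the pattern.
Here the string isn't matched end-to-end, so the call returns None.

None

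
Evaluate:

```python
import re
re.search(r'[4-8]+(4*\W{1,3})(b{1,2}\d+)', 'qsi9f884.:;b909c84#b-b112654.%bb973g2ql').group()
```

'884.:;b909'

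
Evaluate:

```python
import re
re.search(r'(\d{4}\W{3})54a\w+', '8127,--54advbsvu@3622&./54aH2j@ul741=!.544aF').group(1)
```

'8127,--'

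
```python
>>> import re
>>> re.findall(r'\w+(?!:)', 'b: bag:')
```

['ba']

Because the assertion is negative and zero-width, positions next to the forbidden text are skipped.
Matches: at [3:5] → 'ba'.
With no groups in the pattern, `findall` gives back each whole match — 1 here.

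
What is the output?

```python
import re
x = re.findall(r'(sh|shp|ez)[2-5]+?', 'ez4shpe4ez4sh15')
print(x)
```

['ez', 'ez']

One capturing group, so `findall` returns just the captured substring from each match — 2 in all.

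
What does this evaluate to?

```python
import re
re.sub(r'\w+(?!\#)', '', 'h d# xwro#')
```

A negative assertion filters positions out without eating any characters.
Matches: at [0:1] → 'h'; at [5:8] → 'xwr'.
Every occurrence is swapped for ''.

' d# o#'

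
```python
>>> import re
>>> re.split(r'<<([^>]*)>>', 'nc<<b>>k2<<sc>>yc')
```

['nc', 'b', 'k2', 'sc', 'yc']

Because the pattern has a capturing group, `split` also inserts each captured text between the pieces.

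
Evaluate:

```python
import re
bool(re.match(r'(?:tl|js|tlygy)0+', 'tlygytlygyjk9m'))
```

False

`re.match` won't scan ahead — the pattern has to work from the very first character.
Here position 0 doesn't satisfy it, so the call returns None, and `bool(None)` is False.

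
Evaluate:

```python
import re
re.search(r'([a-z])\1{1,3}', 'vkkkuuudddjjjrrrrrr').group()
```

'kkk'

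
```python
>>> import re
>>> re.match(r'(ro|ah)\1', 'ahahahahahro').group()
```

After group 1 captures some text, `\1` only succeeds where that same text appears again.
With `match`, the pattern is implicitly anchored at the beginning.
The match spans [0:4] → 'ahah'.
Captured: group 1 = 'ah'.

'ahah'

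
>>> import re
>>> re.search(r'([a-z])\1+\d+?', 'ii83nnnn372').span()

After group 1 captures some text, `\1` only succeeds where that same text appears again.
The match spans [0:3] → 'ii8'.

(0, 3)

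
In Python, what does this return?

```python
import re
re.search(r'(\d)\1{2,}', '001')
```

After group 1 captures some text, `\1` only succeeds where that same text appears again.
`re.search` tries every starting position until one works.
Here no position works, so the call returns None.

None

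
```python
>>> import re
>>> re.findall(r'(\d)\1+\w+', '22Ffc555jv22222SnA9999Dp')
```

['2']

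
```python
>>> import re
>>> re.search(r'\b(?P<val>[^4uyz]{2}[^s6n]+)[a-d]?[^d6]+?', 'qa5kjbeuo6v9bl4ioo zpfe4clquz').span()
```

(0, 9)

This matches a word boundary (`\b`, zero-width); then exactly 2 of any character except [4uyz], then one or more of any character except [s6n] (captured as 'val'); then optionally a character in [a-d], then one or more of any character except [d6] (lazy).
`search` walks the string left to right and returns the first match it finds.
The match spans [0:9] → 'qa5kjbeuo'.
Captured: group 1 = 'qa5kjbeu'.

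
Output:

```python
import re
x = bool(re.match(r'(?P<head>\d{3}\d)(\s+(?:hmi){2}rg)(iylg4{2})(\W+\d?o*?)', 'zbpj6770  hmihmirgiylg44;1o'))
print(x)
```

False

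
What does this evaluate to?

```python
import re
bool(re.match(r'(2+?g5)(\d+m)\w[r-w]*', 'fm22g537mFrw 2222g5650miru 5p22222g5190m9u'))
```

False

This matches one or more of a literal '2' (lazy), then the literal 'g5' (captured); then one or more of a digit, then a literal 'm' (captured); then a word character, then zero or more of a character in [r-w].
`re.match` only tries the pattern at the start of the string.
Here the pattern fails at index 0, so the call returns None, and `bool(None)` is False.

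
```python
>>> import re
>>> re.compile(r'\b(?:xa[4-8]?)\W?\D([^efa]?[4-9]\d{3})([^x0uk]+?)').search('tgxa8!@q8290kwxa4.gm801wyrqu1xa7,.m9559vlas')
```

This matches a word boundary (`\b`, zero-width); then the literal 'xa', then optionally a character in [4-8] (non-capturing group); then optionally a non-word character, then a non-digit; then optionally any character except [efa], then a character in [4-9], then exactly 3 of a digit (captured); then one or more of any character except [x0uk] (lazy) (captured).
`re.search` tries every starting position until one works.
Here the pattern never matches, so the call returns None.

None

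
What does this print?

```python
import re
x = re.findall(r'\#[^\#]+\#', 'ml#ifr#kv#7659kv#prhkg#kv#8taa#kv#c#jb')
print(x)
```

['#ifr#', '#7659kv#', '#kv#', '#kv#']

Matches: at [2:7] → '#ifr#'; at [9:17] → '#7659kv#'; at [22:26] → '#kv#'; at [30:34] → '#kv#'.
No capturing groups, so `findall` returns the 4 full match strings.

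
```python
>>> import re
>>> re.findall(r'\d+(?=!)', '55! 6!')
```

['55', '6']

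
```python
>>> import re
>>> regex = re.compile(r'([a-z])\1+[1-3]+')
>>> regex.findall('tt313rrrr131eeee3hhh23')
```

['t', 'r', 'e', 'h']

`\1` has to match the exact text group 1 already captured.
`findall` collects group 1 from each match (4 total).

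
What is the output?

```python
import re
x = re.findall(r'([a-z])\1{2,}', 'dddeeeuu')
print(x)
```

['d', 'e']

`\1` is not a pattern — it's the concrete string captured by group 1, re-applied verbatim.
Matches: at [0:3] match 'ddd', group 1 = 'd'; at [3:6] match 'eee', group 1 = 'e'.
Because there's exactly one group, `findall` drops the full match and keeps group 1 from each hit.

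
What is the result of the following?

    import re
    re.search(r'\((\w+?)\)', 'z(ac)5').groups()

('ac',)

The match spans [1:5] → '(ac)'.
Captured: group 1 = 'ac'.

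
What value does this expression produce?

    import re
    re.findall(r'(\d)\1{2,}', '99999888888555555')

After group 1 captures some text, `\1` only succeeds where that same text appears again.
With a single group, `findall` returns only what that group captured — 3 items.

['9', '8', '5']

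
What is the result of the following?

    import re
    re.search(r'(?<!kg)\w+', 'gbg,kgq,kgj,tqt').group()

'gbg'

`(?!…)`/`(?<!…)` only lets a position through if the neighbouring text does NOT match; no characters are consumed.
Unlike `match`, `search` isn't anchored — it looks for the pattern anywhere in the string.
The match spans [0:3] → 'gbg'.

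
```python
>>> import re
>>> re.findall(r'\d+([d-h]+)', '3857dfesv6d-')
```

The pattern matches one or more of a digit; then one or more of a character in [d-h] (captured).
Matches: at [0:7] match '3857dfe', group 1 = 'dfe'; at [9:11] match '6d', group 1 = 'd'.
Because there's exactly one group, `findall` drops the full match and keeps group 1 from each hit.

['dfe', 'd']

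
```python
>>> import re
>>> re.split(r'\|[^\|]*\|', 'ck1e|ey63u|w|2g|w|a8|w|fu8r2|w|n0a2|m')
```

Matches to split on: at [4:11] → '|ey63u|'; at [12:16] → '|2g|'; at [17:21] → '|a8|'; at [22:29] → '|fu8r2|'; at [30:36] → '|n0a2|'.
Each match becomes a cut point; 6 segments remain.

['ck1e', 'w', 'w', 'w', 'w', 'm']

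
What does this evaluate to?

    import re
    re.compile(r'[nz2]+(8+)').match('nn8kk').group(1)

'8'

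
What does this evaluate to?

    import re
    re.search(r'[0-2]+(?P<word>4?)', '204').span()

(0, 3)

The pattern matches one or more of a character in [0-2]; then optionally a literal '4' (captured as 'word').
`re.search` scans for the first position where the pattern succeeds.
The match spans [0:3] → '204'.
Captured: group 1 = '4'.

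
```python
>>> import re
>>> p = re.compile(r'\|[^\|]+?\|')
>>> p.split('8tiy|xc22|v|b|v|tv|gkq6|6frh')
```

['8tiy', 'v', 'v', 'gkq6|6frh']

Splitting on the pattern gives 4 pieces.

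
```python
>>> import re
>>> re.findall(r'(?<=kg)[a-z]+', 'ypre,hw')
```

[]

Because the assertion is zero-width, the text it checks is not consumed and won't appear in the result.
`findall` yields the raw match text (0 of them) because the pattern has no groups.
Nothing in the string satisfies the pattern, so the list is empty.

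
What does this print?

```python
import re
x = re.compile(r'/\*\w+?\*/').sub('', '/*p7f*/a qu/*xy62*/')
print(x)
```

a qu

Matches: at [0:7] → '/*p7f*/'; at [11:19] → '/*xy62*/'.
Each match is replaced by ''.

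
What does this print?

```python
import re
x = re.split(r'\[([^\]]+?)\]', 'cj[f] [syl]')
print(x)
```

Matches to split on: at [2:5] → '[f]'; at [6:11] → '[syl]'.
Because the pattern has a capturing group, `split` also inserts each captured text between the pieces.

['cj', 'f', ' ', 'syl', '']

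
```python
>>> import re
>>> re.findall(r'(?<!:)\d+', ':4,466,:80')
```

['466', '0']

`(?!…)`/`(?<!…)` only lets a position through if the neighbouring text does NOT match; no characters are consumed.
Matches: at [3:6] → '466'; at [9:10] → '0'.
With no groups in the pattern, `findall` gives back each whole match — 2 here.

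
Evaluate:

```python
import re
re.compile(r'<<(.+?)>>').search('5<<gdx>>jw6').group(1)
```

The match spans [1:8] → '<<gdx>>'.
Captured: group 1 = 'gdx'.

'gdx'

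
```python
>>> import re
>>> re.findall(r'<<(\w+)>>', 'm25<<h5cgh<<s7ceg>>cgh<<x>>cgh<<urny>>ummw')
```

['s7ceg', 'x', 'urny']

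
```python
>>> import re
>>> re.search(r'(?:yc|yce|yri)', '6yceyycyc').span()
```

(1, 3)

Alternation tries branches left to right and keeps the first one that lets the overall match succeed at that position.
`search` walks the string left to right and returns the first match it finds.
The match spans [1:3] → 'yc'.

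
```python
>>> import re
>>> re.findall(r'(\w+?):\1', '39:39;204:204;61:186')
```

['39', '204', '1']

`\1` is not a pattern — it's the concrete string captured by group 1, re-applied verbatim.
Matches: at [0:5] match '39:39', group 1 = '39'; at [6:13] match '204:204', group 1 = '204'; at [15:18] match '1:1', group 1 = '1'.
One capturing group, so `findall` returns just the captured substring from each match — 3 in all.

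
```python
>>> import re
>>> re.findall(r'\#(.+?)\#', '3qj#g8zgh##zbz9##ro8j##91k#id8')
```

['g8zgh', 'zbz9', 'ro8j', '91k']

With the lazy modifier that quantifier settles for the fewest repetitions that let the rest of the pattern succeed (the atoms after it are unaffected and can still be greedy).
Matches: at [3:10] match '#g8zgh#', group 1 = 'g8zgh'; at [10:16] match '#zbz9#', group 1 = 'zbz9'; at [16:22] match '#ro8j#', group 1 = 'ro8j'; at [22:27] match '#91k#', group 1 = '91k'.
With a single group, `findall` returns only what that group captured — 4 items.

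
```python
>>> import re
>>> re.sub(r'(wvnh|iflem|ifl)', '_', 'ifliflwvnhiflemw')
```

Alternation isn't longest-match — the leftmost alternative that fits at this position is chosen.
Matches: at [0:3] → 'ifl'; at [3:6] → 'ifl'; at [6:10] → 'wvnh'; at [10:15] → 'iflem'.
Every occurrence is swapped for '_'.

'____w'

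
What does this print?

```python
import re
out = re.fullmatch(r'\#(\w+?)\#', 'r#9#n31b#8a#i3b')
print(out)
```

None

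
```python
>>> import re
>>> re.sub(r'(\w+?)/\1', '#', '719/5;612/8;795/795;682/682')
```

'719/5;612/8;#;#'

After group 1 captures some text, `\1` only succeeds where that same text appears again.
Matches: at [12:19] → '795/795'; at [20:27] → '682/682'.
Every occurrence is swapped for '#'.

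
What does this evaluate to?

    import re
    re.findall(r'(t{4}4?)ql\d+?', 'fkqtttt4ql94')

This matches exactly 4 of the literal 't', then optionally a literal '4' (captured); then the literal 'ql', then one or more of a digit (lazy).
One capturing group, so `findall` returns just the captured substring from the one match — 1 in all.

['tttt4']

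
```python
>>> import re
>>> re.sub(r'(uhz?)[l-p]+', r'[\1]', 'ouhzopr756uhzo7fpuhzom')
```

The replacement refers to a captured group, so each match is rewritten using its own captured text.

'o[uhz]r756[uhz]7fp[uhz]'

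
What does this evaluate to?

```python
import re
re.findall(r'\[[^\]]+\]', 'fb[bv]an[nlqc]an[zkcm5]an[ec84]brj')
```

['[bv]', '[nlqc]', '[zkcm5]', '[ec84]']

Walking the string: at [2:6] → '[bv]'; at [8:14] → '[nlqc]'; at [16:23] → '[zkcm5]'; at [25:31] → '[ec84]'.
With no groups in the pattern, `findall` gives back each whole match — 4 here.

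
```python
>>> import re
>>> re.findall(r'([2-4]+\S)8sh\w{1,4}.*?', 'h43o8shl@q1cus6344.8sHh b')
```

Pattern: one or more of a character in [2-4], then a non-whitespace character (captured); then the literal '8sh', then 1 to 4 of a word character; then zero or more of any character (lazy).
Walking the string: at [1:8] match '43o8shl', group 1 = '43o'.
With a single group, `findall` returns only what that group captured — 1 item.

['43o']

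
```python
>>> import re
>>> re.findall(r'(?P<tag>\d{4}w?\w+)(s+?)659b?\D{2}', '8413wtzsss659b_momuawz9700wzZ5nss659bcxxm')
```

[('8413wtzsss659b_momuawz9700wzZ5ns', 's')]

Pattern: exactly 4 of a digit, then optionally a literal 'w', then one or more of a word character (captured as 'tag'); then one or more of a literal 's' (lazy) (captured); then the literal '659', then optionally the literal 'b', then exactly 2 of a non-digit.
Scanning left to right: at [0:39] match '8413wtzsss659b_momuawz9700wzZ5nss659bcx', groups = ('8413wtzsss659b_momuawz9700wzZ5ns', 's').
With 2 capturing groups, `findall` returns a 2-tuple per match.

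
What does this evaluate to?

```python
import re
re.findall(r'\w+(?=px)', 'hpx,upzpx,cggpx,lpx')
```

The `(?=…)`/`(?<=…)` assertion just peeks at neighbouring text; it doesn't advance the match position.
Scanning left to right: at [0:1] → 'h'; at [4:7] → 'upz'; at [10:13] → 'cgg'; at [16:17] → 'l'.
No capturing groups, so `findall` returns the 4 full match strings.

['h', 'upz', 'cgg', 'l']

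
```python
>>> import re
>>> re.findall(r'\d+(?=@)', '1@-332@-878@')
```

['1', '332', '878']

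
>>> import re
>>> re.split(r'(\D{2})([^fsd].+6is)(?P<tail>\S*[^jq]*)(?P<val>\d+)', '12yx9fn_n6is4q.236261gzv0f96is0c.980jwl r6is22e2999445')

This matches exactly 2 of a non-digit (captured); then any character except [fsd], then one or more of any character, then the literal '6is' (captured); then zero or more of a non-whitespace character, then zero or more of any character except [jq] (captured as 'tail'); then one or more of a digit (captured as 'val').
`re.split` interleaves the captured-group text with the surrounding fragments.

['12', 'yx', '9fn_n6is4q.236261gzv0f96is0c.980jwl r6is', '22e299944', '5', '']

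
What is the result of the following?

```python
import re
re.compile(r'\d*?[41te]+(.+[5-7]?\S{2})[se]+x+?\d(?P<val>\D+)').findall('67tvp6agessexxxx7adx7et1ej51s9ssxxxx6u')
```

The pattern matches zero or more of a digit (lazy), then one or more of one of [41te]; then one or more of any character, then optionally a character in [5-7], then exactly 2 of a non-whitespace character (captured); then one or more of one of [se], then one or more of the literal 'x' (lazy), then a digit; then one or more of a non-digit (captured as 'val').
Matches: at [0:38] match '67tvp6agessexxxx7adx7et1ej51s9ssxxxx6u', groups = ('vp6agessexxxx7adx7et1ej51s9s', 'u').
Multiple groups make `findall` return tuples — one 2-tuple for the one match.

[('vp6agessexxxx7adx7et1ej51s9s', 'u')]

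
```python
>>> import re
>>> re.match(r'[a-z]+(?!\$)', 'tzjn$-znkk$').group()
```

'tzj'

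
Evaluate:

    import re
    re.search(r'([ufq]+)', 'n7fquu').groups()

('fquu',)

The match spans [2:6] → 'fquu'.
Captured: group 1 = 'fquu'.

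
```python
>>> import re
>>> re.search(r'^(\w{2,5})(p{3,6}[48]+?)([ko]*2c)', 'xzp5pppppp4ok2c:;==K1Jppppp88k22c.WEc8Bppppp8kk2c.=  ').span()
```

(0, 15)

This matches anchored at the start of the string; then 2 to 5 of a word character (captured); then 3 to 6 of the literal 'p', then one or more of one of [48] (lazy) (captured); then zero or more of one of [ko], then the literal '2c' (captured).
Unlike `match`, `search` isn't anchored — it looks for the pattern anywhere in the string.
The match spans [0:15] → 'xzp5pppppp4ok2c'.
Captured: group 1 = 'xzp5p', group 2 = 'ppppp4', group 3 = 'ok2c'.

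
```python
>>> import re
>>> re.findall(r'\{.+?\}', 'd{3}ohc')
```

['{3}']

Since nothing is captured, `findall` lists the 1 matched substring directly.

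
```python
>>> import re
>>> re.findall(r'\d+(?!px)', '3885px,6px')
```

['388']

The negative lookahead/lookbehind blocks any match where the forbidden context is present.
`findall` yields the raw match text (1 of them) because the pattern has no groups.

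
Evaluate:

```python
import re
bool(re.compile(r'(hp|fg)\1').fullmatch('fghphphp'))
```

After group 1 captures some text, `\1` only succeeds where that same text appears again.
For `fullmatch`, every character of the input must be accounted for by the pattern.
Here the pattern can't cover the whole string, so the call returns None, and `bool(None)` is False.

False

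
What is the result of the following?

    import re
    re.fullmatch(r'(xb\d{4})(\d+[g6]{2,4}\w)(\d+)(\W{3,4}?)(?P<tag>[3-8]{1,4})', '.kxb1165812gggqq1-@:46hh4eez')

`re.fullmatch` is like wrapping the pattern in `^…$` (in single-line mode).
Here the pattern can't cover the whole string, so the call returns None.

None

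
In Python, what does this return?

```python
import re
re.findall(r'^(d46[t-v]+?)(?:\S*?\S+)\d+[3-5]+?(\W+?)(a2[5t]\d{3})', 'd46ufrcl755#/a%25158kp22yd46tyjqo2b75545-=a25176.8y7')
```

The pattern matches anchored at the start of the string; then the literal 'd46', then one or more of a character in [t-v] (lazy) (captured); then zero or more of a non-whitespace character (lazy), then one or more of a non-whitespace character (non-capturing group); then one or more of a digit, then one or more of a character in [3-5] (lazy); then one or more of a non-word character (lazy) (captured); then the literal 'a2', then one of [5t], then exactly 3 of a digit (captured).
Matches: at [0:48] match 'd46ufrcl755#/a%25158kp22yd46tyjqo2b75545-=a25176', groups = ('d46u', '-=', 'a25176').
Multiple groups make `findall` return tuples — one 3-tuple for the one match.

[('d46u', '-=', 'a25176')]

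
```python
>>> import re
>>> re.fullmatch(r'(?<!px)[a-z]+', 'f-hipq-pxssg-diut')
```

None

Because the assertion is negative and zero-width, positions next to the forbidden text are skipped.
`re.fullmatch` is like wrapping the pattern in `^…$` (in single-line mode).
Here the string isn't matched end-to-end, so the call returns None.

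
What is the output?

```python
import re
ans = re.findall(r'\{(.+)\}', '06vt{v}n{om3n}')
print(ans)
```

['v}n{om3n']

Matches: at [4:14] match '{v}n{om3n}', group 1 = 'v}n{om3n'.
Because there's exactly one group, `findall` drops the full match and keeps group 1 from the one hit.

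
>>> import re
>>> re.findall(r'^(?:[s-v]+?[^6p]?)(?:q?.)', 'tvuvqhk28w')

['tvu']

Lazy quantifiers expand one character at a time until the remainder of the pattern can match.
With no groups in the pattern, `findall` gives back each whole match — 1 here.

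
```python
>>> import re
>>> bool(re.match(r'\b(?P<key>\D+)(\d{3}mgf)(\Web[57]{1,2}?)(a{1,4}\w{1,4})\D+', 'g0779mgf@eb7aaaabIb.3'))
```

Pattern: a word boundary (`\b`, zero-width); then one or more of a non-digit (captured as 'key'); then exactly 3 of a digit, then the literal 'mgf' (captured); then a non-word character, then the literal 'eb', then 1 to 2 of one of [57] (lazy) (captured); then 1 to 4 of a literal 'a', then 1 to 4 of a word character (captured); then one or more of a non-digit.
`match` is anchored at position 0; if the pattern doesn't fit there, it returns None.
Here the string doesn't start with a match, so the call returns None, and `bool(None)` is False.

False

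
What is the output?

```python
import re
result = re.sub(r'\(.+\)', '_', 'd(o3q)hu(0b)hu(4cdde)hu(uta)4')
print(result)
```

d_4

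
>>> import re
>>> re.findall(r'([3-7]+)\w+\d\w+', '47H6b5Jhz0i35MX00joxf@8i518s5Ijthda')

['47', '5']

With a single group, `findall` returns only what that group captured — 2 items.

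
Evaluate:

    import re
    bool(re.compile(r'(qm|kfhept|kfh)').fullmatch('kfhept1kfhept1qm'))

`re.fullmatch` is like wrapping the pattern in `^…$` (in single-line mode).
Here there's no way to consume every character, so the call returns None, and `bool(None)` is False.

False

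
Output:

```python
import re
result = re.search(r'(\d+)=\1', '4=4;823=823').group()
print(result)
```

After group 1 captures some text, `\1` only succeeds where that same text appears again.
The match spans [0:3] → '4=4'.

4=4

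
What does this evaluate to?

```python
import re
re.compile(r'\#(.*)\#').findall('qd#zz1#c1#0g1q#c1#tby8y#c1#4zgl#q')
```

`findall` collects group 1 from the one match (1 total).

['zz1#c1#0g1q#c1#tby8y#c1#4zgl']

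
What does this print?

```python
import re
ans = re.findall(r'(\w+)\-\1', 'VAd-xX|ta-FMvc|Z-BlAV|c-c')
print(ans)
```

A backreference is literal: `\1` must see the identical characters the first group matched.
Scanning left to right: at [22:25] match 'c-c', group 1 = 'c'.
Because there's exactly one group, `findall` drops the full match and keeps group 1 from the one hit.

['c']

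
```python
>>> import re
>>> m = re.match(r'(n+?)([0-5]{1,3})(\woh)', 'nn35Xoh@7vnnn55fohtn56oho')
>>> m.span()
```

This matches one or more of a literal 'n' (lazy) (captured); then 1 to 3 of a character in [0-5] (captured); then a word character, then the literal 'oh' (captured).
`re.match` won't scan ahead — the pattern has to work from the very first character.
The match spans [0:7] → 'nn35Xoh'.
Captured: group 1 = 'nn', group 2 = '35', group 3 = 'Xoh'.

(0, 7)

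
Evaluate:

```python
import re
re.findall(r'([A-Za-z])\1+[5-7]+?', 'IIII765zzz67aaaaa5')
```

The backreference `\1` re-matches whatever the first group consumed, character for character.
Matches: at [0:5] match 'IIII7', group 1 = 'I'; at [7:11] match 'zzz6', group 1 = 'z'; at [12:18] match 'aaaaa5', group 1 = 'a'.
With a single group, `findall` returns only what that group captured — 3 items.

['I', 'z', 'a']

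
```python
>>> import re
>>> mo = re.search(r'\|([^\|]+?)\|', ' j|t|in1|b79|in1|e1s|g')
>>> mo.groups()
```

`search` walks the string left to right and returns the first match it finds.
The match spans [2:5] → '|t|'.
Captured: group 1 = 't'.

('t',)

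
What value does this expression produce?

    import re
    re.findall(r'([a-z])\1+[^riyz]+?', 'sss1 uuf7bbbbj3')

['s', 'u', 'b']

A backreference is literal: `\1` must see the identical characters the first group matched.
Scanning left to right: at [0:4] match 'sss1', group 1 = 's'; at [5:8] match 'uuf', group 1 = 'u'; at [9:14] match 'bbbbj', group 1 = 'b'.
Because there's exactly one group, `findall` drops the full match and keeps group 1 from each hit.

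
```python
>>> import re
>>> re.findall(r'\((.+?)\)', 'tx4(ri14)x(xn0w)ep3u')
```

['ri14', 'xn0w']

With the lazy modifier that quantifier settles for the fewest repetitions that let the rest of the pattern succeed (the atoms after it are unaffected and can still be greedy).
Matches: at [3:9] match '(ri14)', group 1 = 'ri14'; at [10:16] match '(xn0w)', group 1 = 'xn0w'.
One capturing group, so `findall` returns just the captured substring from each match — 2 in all.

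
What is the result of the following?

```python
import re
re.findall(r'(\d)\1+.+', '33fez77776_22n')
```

`\1` is not a pattern — it's the concrete string captured by group 1, re-applied verbatim.
Because there's exactly one group, `findall` drops the full match and keeps group 1 from the one hit.

['3']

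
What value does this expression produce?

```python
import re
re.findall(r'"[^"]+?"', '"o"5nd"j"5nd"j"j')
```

['"o"', '"j"', '"j"']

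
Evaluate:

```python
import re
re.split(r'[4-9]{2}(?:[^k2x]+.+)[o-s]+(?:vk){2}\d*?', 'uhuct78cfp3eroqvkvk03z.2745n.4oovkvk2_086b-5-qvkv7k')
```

['uhuct', '2_086b-5-qvkv7k']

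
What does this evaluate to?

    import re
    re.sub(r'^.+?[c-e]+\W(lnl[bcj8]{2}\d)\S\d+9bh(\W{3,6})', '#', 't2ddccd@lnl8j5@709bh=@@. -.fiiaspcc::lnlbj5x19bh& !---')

Pattern: anchored at the start of the string; then one or more of any character (lazy); then one or more of a character in [c-e], then a non-word character; then the literal 'lnl', then exactly 2 of one of [bcj8], then a digit (captured); then a non-whitespace character, then one or more of a digit, then the literal '9bh'; then 3 to 6 of a non-word character (captured).
Matches: at [0:26] → 't2ddccd@lnl8j5@709bh=@@. -'.
Every occurrence is swapped for '#'.

'#.fiiaspcc::lnlbj5x19bh& !---'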